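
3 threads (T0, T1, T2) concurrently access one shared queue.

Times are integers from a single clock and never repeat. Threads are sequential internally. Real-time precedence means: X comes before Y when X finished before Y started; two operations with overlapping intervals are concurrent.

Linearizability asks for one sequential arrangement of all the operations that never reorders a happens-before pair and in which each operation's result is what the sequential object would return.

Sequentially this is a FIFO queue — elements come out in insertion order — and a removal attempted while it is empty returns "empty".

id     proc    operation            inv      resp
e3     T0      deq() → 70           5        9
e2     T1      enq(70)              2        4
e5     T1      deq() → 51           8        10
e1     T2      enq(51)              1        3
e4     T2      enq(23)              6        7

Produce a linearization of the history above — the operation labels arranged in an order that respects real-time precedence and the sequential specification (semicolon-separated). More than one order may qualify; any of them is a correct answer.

step 1: e1 enq(51) — queue <51>
step 2: e2 enq(70) — queue <51,70>
step 3: e4 enq(23) — queue <51,70,23>
step 4: e5 deq() → 51 — queue <70,23>
step 5: e3 deq() → 70 — queue <23>

e1; e2; e4; e5; e3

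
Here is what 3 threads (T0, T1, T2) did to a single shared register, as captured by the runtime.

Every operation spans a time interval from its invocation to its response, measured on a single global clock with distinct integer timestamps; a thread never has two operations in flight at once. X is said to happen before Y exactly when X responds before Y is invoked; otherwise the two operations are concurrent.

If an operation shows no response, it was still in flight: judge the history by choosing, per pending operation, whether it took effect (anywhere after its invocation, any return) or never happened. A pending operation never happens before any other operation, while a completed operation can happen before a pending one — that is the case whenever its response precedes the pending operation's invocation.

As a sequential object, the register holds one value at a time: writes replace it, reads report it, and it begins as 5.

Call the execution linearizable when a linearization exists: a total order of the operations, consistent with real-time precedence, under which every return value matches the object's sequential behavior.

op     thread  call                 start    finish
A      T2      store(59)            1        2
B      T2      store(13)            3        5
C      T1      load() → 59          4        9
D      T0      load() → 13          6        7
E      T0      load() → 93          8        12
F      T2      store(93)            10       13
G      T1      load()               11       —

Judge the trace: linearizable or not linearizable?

linearizable

a witness: A, C, B, D, F, E
1. A store(59), leaving value 59
2. C load() → 59, leaving value 59
3. B store(13), leaving value 13
4. D load() → 13, leaving value 13
5. F store(93), leaving value 93
6. E load() → 93, leaving value 93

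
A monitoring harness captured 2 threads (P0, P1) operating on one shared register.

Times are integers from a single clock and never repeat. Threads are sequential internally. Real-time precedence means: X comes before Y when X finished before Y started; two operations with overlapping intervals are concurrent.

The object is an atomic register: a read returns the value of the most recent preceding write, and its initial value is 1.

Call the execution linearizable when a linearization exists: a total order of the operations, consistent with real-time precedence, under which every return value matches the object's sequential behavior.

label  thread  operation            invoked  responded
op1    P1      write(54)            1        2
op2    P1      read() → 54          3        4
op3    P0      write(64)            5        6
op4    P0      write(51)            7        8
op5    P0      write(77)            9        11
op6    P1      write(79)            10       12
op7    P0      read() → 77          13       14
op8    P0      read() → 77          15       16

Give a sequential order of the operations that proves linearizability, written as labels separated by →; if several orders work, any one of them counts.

op1 → op2 → op3 → op4 → op6 → op5 → op7 → op8

after step 1 (op1 write(54)): value 54
after step 2 (op2 read() → 54): value 54
after step 3 (op3 write(64)): value 64
after step 4 (op4 write(51)): value 51
after step 5 (op6 write(79)): value 79
after step 6 (op5 write(77)): value 77
after step 7 (op7 read() → 77): value 77
after step 8 (op8 read() → 77): value 77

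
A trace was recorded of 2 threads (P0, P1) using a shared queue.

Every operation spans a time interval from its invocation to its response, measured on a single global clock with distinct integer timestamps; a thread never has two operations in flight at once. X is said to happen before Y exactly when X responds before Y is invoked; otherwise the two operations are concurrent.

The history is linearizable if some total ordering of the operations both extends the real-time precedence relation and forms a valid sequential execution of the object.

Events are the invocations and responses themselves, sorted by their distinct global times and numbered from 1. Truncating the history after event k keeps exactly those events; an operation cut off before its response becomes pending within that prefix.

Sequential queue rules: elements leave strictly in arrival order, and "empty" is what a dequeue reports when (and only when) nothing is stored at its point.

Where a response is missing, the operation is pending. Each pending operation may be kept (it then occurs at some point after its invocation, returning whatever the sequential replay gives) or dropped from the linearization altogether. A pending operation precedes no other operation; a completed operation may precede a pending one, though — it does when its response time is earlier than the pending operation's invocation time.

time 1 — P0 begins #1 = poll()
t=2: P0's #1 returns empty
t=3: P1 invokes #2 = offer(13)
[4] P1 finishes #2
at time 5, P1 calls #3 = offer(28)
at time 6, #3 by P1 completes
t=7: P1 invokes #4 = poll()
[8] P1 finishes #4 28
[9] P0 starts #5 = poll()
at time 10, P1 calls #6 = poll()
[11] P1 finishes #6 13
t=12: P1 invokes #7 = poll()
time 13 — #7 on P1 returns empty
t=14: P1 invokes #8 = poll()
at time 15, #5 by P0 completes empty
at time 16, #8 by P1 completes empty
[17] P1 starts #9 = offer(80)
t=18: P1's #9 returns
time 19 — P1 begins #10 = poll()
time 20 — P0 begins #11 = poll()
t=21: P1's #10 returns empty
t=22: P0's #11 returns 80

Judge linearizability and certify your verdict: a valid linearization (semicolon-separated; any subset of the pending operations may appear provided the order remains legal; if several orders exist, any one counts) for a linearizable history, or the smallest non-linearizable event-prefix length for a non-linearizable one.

not linearizable — minimal violating prefix: 8 events

the violation lands at event 8, #4's response at time 8: events 1..7 linearize, events 1..8 do not
a single order respects real time; the 4 completed queue operations fail replay along it
for example #1, #2, #3, #4 fails at step 4: #4 poll() → 28 is not legal there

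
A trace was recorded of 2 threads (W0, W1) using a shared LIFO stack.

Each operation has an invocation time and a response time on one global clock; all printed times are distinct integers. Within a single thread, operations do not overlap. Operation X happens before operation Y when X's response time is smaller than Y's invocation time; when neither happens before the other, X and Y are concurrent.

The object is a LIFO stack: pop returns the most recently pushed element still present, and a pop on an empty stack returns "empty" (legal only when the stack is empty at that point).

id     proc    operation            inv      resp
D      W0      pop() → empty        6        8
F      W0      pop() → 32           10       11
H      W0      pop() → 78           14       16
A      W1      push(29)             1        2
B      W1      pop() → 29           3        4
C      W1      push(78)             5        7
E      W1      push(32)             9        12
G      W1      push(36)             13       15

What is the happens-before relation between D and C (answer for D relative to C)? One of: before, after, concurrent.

concurrent

D spans [6,8], C spans [5,7]
the intervals overlap in both directions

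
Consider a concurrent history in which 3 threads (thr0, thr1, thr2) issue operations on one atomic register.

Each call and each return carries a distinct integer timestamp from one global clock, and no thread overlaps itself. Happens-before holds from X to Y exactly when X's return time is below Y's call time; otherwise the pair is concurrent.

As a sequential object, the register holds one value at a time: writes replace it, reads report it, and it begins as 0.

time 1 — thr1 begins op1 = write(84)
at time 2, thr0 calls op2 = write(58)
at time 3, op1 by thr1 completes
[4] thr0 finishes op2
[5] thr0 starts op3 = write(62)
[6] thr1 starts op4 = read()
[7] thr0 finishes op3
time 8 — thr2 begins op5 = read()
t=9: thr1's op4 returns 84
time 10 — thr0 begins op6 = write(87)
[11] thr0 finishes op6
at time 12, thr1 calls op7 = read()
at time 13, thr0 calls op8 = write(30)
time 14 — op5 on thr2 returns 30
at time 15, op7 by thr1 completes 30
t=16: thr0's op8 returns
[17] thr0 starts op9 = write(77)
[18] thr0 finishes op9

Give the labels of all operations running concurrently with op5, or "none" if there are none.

op4, op6, op7, op8

overlap test against op5 [8,14]: concurrent iff the interval meets 8..14
op1 [1,3]: before
op2 [2,4]: before
op3 [5,7]: before
op4 [6,9]: concurrent
op6 [10,11]: concurrent
op7 [12,15]: concurrent
op8 [13,16]: concurrent
op9 [17,18]: after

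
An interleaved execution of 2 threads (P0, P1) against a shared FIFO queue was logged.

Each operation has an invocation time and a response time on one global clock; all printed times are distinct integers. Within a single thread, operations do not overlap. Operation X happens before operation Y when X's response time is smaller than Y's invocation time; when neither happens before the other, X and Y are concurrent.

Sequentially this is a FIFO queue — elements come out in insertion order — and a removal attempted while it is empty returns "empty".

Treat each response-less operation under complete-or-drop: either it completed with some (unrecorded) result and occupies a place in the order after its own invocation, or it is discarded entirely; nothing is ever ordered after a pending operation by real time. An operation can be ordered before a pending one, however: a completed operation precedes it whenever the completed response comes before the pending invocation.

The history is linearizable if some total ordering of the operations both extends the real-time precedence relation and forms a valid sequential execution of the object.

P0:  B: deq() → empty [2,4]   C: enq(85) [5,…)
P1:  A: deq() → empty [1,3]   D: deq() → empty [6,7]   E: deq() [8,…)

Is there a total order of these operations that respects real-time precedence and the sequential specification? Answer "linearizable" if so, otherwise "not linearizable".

a witness: A, B, D
1. A deq() → empty, leaving queue <>
2. B deq() → empty, leaving queue <>
3. D deq() → empty, leaving queue <>

linearizable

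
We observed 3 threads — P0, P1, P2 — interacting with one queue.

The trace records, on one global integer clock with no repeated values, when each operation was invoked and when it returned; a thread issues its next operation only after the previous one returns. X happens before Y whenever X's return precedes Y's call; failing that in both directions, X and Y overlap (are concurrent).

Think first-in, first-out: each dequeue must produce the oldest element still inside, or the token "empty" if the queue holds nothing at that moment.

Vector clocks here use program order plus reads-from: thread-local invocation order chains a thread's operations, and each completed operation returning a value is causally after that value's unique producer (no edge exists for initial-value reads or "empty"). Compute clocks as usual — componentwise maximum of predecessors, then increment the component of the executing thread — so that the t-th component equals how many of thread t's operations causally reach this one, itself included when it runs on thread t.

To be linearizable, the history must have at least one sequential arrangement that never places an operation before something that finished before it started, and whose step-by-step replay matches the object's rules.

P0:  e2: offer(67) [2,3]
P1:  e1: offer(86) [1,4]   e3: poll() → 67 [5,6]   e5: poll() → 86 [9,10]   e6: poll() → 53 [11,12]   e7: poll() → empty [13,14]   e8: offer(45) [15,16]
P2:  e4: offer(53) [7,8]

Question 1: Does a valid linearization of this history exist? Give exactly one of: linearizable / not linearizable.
a witness: e2, e1, e3, e4, e5, e6, e7, e8
step 1: e2 offer(67) — queue <67>
step 2: e1 offer(86) — queue <67,86>
step 3: e3 poll() → 67 — queue <86>
step 4: e4 offer(53) — queue <86,53>
step 5: e5 poll() → 86 — queue <53>
step 6: e6 poll() → 53 — queue <>
step 7: e7 poll() → empty — queue <>
step 8: e8 offer(45) — queue <45>

linearizable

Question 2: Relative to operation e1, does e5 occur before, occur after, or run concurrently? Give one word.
e5 spans [9,10], e1 spans [1,4]
resp(e1)=4 < inv(e5)=9

after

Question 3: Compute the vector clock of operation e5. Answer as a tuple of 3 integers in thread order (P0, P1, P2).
invoked at 7, e4 has no predecessors; its own P2 bump gives (0, 0, 1)
invoked at 1, e1 has no predecessors; its own P1 bump gives (0, 1, 0)
invoked at 2, e2 has no predecessors; its own P0 bump gives (1, 0, 0)
e3, invoked 5, takes VC(e1)=(0, 1, 0), VC(e2)=(1, 0, 0) under max, adds 1 for P1 → (1, 2, 0)
e5, invoked 9, takes VC(e1)=(0, 1, 0), VC(e3)=(1, 2, 0) under max, adds 1 for P1 → (1, 3, 0)
e6, invoked 11, takes VC(e4)=(0, 0, 1), VC(e5)=(1, 3, 0) under max, adds 1 for P1 → (1, 4, 1)
e7, invoked 13, takes VC(e6)=(1, 4, 1) under max, adds 1 for P1 → (1, 5, 1)
e8, invoked 15, takes VC(e7)=(1, 5, 1) under max, adds 1 for P1 → (1, 6, 1)
target: VC(e5) = (1, 3, 0)

(1, 3, 0)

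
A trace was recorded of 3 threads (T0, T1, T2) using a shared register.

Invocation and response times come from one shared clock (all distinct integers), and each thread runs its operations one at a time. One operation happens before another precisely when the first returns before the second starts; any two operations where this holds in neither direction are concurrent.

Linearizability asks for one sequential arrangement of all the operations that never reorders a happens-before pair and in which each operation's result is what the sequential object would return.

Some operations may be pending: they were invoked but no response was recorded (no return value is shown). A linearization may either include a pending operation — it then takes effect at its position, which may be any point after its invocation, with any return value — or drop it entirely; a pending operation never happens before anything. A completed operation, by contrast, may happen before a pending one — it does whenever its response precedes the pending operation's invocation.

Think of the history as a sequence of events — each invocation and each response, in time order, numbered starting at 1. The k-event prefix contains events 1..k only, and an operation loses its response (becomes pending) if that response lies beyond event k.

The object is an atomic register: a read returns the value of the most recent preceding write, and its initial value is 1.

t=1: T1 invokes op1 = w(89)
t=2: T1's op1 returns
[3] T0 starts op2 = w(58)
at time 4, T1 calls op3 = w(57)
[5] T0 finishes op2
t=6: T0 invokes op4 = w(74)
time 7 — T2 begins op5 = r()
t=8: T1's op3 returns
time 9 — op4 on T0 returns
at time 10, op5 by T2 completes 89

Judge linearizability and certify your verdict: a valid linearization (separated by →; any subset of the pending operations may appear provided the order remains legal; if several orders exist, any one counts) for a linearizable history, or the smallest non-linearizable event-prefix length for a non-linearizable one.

not linearizable — minimal violating prefix: 10 events

already the first 10 events (up to op5's response at time 10) admit no linearization; the first 9 still do
every one of the 8 real-time-consistent orders over 5 completed register ops fails the sequential spec
one such order, op1, op2, op3, op4, op5, breaks at step 5 where op5 r() → 89 is illegal
one such order, op1, op2, op3, op5, op4, breaks at step 4 where op5 r() → 89 is illegal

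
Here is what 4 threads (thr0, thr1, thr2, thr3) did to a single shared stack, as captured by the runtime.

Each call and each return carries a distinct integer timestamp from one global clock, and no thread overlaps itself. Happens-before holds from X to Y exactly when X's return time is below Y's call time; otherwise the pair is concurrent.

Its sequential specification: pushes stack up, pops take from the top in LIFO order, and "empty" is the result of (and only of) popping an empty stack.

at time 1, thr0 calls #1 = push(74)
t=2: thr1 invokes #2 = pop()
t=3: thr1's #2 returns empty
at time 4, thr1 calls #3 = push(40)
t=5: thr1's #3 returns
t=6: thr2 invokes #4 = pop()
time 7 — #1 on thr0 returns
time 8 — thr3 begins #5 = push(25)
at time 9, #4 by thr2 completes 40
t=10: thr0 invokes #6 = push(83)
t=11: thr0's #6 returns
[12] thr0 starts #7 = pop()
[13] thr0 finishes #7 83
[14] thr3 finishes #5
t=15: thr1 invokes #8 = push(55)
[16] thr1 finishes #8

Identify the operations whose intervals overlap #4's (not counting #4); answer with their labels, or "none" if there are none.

#4 spans [6,9]: anything still running between times 6 and 9 counts as concurrent
#1 [1,7]: concurrent
#2 [2,3]: before
#3 [4,5]: before
#5 [8,14]: concurrent
#6 [10,11]: after
#7 [12,13]: after
#8 [15,16]: after

#1, #5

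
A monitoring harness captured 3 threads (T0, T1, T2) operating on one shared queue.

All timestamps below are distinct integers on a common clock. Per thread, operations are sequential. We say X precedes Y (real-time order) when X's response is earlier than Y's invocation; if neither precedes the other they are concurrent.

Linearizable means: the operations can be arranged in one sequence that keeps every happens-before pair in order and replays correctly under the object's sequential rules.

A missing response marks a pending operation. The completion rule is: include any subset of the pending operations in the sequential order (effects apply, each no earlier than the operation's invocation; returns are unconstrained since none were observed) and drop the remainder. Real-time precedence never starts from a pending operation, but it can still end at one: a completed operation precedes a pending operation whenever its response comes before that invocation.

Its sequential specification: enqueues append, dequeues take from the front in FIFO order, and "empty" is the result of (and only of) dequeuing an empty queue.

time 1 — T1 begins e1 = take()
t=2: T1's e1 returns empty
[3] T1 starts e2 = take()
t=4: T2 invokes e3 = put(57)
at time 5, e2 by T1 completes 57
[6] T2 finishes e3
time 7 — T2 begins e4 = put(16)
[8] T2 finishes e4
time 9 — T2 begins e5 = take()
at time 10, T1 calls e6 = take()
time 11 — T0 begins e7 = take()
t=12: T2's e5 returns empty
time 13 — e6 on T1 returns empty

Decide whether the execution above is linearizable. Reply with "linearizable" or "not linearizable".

one valid linearization: e1, e3, e2, e4, e7, e5, e6
after step 1 (e1 take() → empty): queue <>
after step 2 (e3 put(57)): queue <57>
after step 3 (e2 take() → 57): queue <>
after step 4 (e4 put(16)): queue <16>
after step 5 (e7 take() (pending, included)): queue <>
after step 6 (e5 take() → empty): queue <>
after step 7 (e6 take() → empty): queue <>

linearizable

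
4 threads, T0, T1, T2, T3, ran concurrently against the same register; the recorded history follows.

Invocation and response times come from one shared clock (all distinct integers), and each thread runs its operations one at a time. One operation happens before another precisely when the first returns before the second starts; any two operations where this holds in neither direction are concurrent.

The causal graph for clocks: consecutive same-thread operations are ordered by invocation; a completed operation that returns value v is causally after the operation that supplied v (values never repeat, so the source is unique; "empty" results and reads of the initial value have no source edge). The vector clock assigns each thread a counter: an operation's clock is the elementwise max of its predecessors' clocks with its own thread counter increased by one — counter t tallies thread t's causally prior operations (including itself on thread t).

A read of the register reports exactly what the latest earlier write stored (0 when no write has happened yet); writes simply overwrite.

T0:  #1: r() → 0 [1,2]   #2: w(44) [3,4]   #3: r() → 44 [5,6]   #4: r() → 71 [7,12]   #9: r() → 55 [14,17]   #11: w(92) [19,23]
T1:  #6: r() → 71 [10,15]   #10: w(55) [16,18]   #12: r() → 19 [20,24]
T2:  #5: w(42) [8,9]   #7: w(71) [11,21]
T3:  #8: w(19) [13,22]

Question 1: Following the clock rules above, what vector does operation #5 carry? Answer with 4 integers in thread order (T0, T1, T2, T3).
#8, invoked 13, has no incoming edges; only T3's bump applies → (0, 0, 0, 1)
#5, invoked 8, has no incoming edges; only T2's bump applies → (0, 0, 1, 0)
#1, invoked 1, has no incoming edges; only T0's bump applies → (1, 0, 0, 0)
invoked at 11, #7 merges VC(#5)=(0, 0, 1, 0) and bumps T2's slot → (0, 0, 2, 0)
invoked at 3, #2 merges VC(#1)=(1, 0, 0, 0) and bumps T0's slot → (2, 0, 0, 0)
invoked at 10, #6 merges VC(#7)=(0, 0, 2, 0) and bumps T1's slot → (0, 1, 2, 0)
invoked at 5, #3 merges VC(#2)=(2, 0, 0, 0) and bumps T0's slot → (3, 0, 0, 0)
invoked at 16, #10 merges VC(#6)=(0, 1, 2, 0) and bumps T1's slot → (0, 2, 2, 0)
invoked at 20, #12 merges VC(#8)=(0, 0, 0, 1), VC(#10)=(0, 2, 2, 0) and bumps T1's slot → (0, 3, 2, 1)
invoked at 7, #4 merges VC(#3)=(3, 0, 0, 0), VC(#7)=(0, 0, 2, 0) and bumps T0's slot → (4, 0, 2, 0)
invoked at 14, #9 merges VC(#4)=(4, 0, 2, 0), VC(#10)=(0, 2, 2, 0) and bumps T0's slot → (5, 2, 2, 0)
invoked at 19, #11 merges VC(#9)=(5, 2, 2, 0) and bumps T0's slot → (6, 2, 2, 0)
target: VC(#5) = (0, 0, 1, 0)

(0, 0, 1, 0)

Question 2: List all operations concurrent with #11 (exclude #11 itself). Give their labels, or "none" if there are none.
overlap test against #11 [19,23]: concurrent iff the interval meets 19..23
#1 [1,2]: before
#2 [3,4]: before
#3 [5,6]: before
#4 [7,12]: before
#5 [8,9]: before
#6 [10,15]: before
#7 [11,21]: concurrent
#8 [13,22]: concurrent
#9 [14,17]: before
#10 [16,18]: before
#12 [20,24]: concurrent

#12, #7, #8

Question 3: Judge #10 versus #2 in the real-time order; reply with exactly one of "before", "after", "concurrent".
#10 spans [16,18], #2 spans [3,4]
resp(#2)=4 < inv(#10)=16

after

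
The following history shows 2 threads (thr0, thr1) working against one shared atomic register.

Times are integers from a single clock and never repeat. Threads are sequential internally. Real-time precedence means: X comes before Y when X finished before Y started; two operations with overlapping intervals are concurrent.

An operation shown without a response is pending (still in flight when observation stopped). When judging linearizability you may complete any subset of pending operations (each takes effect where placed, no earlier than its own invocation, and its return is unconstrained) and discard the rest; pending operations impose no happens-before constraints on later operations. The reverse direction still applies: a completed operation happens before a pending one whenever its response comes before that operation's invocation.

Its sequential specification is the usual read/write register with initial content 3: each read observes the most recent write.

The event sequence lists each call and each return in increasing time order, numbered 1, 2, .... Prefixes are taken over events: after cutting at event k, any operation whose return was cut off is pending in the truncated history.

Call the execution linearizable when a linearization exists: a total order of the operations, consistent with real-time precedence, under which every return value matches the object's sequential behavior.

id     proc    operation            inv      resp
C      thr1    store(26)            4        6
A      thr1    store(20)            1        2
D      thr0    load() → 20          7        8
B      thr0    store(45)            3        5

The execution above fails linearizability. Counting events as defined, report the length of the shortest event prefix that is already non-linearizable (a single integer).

events 1..7 are still linearizable — one witness is A, B, C:
after step 1 (A store(20)): value 20
after step 2 (B store(45)): value 45
after step 3 (C store(26)): value 26
include event 8 — D responding at 8 — and every candidate order breaks
one such order, A, B, C, D, breaks at step 4 where D load() → 20 is illegal
one such order, A, C, B, D, breaks at step 4 where D load() → 20 is illegal

8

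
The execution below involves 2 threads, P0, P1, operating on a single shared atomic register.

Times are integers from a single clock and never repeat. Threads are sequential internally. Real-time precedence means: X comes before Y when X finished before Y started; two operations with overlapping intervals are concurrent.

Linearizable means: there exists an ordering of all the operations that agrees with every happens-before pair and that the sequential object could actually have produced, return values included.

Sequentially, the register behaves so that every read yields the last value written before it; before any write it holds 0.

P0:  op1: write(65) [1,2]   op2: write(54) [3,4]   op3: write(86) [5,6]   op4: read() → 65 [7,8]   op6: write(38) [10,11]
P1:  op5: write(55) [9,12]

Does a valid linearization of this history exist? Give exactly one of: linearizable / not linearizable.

not linearizable

prefix check: 1..7 passes, 1..8 fails once op4's time-8 response joins
the sole real-time-consistent order of 4 completed operations fails the atomic register replay
for example op1, op2, op3, op4 fails at step 4: op4 read() → 65 is not legal there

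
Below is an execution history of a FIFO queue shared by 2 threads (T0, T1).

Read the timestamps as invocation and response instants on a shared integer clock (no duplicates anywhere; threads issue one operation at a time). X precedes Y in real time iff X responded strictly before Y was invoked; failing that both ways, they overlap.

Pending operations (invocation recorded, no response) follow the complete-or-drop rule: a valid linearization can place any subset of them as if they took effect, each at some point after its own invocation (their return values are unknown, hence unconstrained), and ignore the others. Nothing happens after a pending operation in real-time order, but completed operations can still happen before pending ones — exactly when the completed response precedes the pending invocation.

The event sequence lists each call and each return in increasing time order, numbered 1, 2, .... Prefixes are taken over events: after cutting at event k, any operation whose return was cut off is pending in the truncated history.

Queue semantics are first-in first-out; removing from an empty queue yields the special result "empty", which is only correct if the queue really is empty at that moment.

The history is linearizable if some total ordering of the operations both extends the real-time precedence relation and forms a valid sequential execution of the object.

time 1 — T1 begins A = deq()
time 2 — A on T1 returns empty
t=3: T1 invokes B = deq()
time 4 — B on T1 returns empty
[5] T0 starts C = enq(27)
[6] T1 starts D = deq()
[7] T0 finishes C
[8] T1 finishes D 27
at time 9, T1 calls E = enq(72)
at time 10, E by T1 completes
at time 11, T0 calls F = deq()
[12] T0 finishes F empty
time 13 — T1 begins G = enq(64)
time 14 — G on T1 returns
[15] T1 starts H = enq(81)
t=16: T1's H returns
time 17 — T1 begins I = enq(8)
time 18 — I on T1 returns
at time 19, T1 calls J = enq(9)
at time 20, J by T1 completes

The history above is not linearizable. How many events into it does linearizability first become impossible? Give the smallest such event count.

a valid linearization of events 1..11 exists, for instance A, B, C, D, E:
1. A deq() → empty, leaving queue <>
2. B deq() → empty, leaving queue <>
3. C enq(27), leaving queue <27>
4. D deq() → 27, leaving queue <>
5. E enq(72), leaving queue <72>
with event 12 included (F responding at time 12), all real-time-consistent orders fail
take A, B, C, D, E, F: step 6 already fails, because F deq() → empty cannot occur there
take A, B, D, C, E, F: step 3 already fails, because D deq() → 27 cannot occur there

12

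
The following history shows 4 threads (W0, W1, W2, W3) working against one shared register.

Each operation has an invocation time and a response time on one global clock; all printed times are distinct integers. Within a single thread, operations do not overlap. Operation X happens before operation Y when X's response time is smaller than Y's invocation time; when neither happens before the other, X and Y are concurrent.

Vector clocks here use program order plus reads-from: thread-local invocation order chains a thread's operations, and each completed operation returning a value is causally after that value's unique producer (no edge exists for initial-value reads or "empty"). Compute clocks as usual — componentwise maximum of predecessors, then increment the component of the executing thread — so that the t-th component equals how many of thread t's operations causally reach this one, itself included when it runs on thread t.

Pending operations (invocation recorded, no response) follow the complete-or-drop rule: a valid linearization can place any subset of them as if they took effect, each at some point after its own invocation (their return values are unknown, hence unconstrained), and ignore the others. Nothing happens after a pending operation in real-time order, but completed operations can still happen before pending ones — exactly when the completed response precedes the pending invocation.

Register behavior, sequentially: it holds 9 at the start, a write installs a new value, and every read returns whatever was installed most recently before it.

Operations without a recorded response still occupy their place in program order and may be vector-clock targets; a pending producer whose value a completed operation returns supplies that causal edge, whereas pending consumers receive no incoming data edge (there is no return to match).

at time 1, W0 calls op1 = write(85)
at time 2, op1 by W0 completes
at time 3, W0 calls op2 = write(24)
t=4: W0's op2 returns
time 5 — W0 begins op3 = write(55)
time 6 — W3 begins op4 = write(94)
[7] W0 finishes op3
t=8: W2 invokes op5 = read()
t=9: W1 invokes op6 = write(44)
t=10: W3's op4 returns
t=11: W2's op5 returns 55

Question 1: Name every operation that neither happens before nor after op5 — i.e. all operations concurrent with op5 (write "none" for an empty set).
op4, op6

op5 runs from 8 to 11; window-overlapping ops are concurrent
op1 [1,2]: before
op2 [3,4]: before
op3 [5,7]: before
op4 [6,10]: concurrent
op6 [9,…): concurrent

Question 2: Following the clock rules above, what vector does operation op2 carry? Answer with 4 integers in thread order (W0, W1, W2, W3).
(2, 0, 0, 0)

invoked at 6, op4 has no predecessors; its own W3 bump gives (0, 0, 0, 1)
invoked at 9, op6 has no predecessors; its own W1 bump gives (0, 1, 0, 0)
invoked at 1, op1 has no predecessors; its own W0 bump gives (1, 0, 0, 0)
op2 (invocation 3): componentwise max over VC(op1)=(1, 0, 0, 0), +1 at W0, giving (2, 0, 0, 0)
op3 (invocation 5): componentwise max over VC(op2)=(2, 0, 0, 0), +1 at W0, giving (3, 0, 0, 0)
op5 (invocation 8): componentwise max over VC(op3)=(3, 0, 0, 0), +1 at W2, giving (3, 0, 1, 0)
target: VC(op2) = (2, 0, 0, 0)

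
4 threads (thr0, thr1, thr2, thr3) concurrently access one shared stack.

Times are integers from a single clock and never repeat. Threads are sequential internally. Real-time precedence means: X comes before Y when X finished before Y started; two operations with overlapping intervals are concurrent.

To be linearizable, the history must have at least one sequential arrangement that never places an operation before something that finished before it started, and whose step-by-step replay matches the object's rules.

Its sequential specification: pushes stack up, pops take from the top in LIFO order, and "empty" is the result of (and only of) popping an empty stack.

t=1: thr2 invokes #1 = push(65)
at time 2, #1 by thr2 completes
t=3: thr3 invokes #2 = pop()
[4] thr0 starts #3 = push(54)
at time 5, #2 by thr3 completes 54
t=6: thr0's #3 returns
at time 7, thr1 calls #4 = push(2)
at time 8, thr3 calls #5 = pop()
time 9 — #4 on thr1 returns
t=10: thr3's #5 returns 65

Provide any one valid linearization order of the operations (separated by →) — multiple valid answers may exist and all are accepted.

#1 → #3 → #2 → #5 → #4

after step 1 (#1 push(65)): stack <65>
after step 2 (#3 push(54)): stack <65,54>
after step 3 (#2 pop() → 54): stack <65>
after step 4 (#5 pop() → 65): stack <>
after step 5 (#4 push(2)): stack <2>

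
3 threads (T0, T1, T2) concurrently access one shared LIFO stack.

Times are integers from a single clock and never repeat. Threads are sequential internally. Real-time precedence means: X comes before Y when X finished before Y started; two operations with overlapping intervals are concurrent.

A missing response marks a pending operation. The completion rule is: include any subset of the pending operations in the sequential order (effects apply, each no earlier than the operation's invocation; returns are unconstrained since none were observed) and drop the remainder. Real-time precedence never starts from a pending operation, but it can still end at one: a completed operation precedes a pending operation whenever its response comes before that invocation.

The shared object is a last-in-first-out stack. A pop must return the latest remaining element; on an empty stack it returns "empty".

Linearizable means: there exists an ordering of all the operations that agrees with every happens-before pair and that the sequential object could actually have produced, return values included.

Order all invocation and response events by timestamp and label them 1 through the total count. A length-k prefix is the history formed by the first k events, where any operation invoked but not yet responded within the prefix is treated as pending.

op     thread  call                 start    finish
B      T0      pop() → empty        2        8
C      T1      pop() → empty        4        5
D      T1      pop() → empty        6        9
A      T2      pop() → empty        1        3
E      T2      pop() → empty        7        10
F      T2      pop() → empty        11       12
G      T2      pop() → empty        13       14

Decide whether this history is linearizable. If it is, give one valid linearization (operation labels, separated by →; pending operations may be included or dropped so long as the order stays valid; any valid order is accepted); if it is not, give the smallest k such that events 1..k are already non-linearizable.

linearizable — witness: A → B → C → D → E → F → G

after step 1 (A pop() → empty): stack <>
after step 2 (B pop() → empty): stack <>
after step 3 (C pop() → empty): stack <>
after step 4 (D pop() → empty): stack <>
after step 5 (E pop() → empty): stack <>
after step 6 (F pop() → empty): stack <>
after step 7 (G pop() → empty): stack <>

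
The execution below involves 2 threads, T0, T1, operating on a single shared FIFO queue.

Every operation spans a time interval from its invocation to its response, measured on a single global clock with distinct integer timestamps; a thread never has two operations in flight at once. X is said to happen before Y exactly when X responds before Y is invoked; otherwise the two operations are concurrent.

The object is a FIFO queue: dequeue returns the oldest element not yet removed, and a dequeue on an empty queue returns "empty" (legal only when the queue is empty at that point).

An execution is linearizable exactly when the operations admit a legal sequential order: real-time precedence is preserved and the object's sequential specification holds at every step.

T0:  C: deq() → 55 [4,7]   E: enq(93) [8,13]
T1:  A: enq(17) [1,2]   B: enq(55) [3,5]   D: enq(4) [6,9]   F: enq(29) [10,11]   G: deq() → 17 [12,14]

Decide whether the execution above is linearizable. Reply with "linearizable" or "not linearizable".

events 1..6 are fine; event 7 — the response of C at time 7 — makes the prefix non-linearizable
3 completed operations, 2 real-time-consistent orders — every FIFO queue replay fails
every completion of the 1 pending operation (D) was checked; none linearizes
sample order A, B, C (pending dropped) stalls at step 3 — C deq() → 55 has no legal effect
sample order A, C, B (pending dropped) stalls at step 2 — C deq() → 55 has no legal effect

not linearizable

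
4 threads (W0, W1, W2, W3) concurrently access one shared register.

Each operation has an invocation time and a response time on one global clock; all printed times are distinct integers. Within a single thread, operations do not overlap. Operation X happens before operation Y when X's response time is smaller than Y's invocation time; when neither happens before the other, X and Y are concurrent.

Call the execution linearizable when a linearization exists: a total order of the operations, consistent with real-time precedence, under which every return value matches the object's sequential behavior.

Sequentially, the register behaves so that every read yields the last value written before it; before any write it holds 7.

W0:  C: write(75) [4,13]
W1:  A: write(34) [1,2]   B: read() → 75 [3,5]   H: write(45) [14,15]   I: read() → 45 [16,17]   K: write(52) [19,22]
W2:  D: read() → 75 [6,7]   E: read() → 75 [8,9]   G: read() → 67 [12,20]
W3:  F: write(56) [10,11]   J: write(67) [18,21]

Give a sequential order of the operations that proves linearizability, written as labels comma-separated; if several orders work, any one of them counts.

A, C, B, D, E, F, H, I, J, G, K

step 1: A write(34) — value 34
step 2: C write(75) — value 75
step 3: B read() → 75 — value 75
step 4: D read() → 75 — value 75
step 5: E read() → 75 — value 75
step 6: F write(56) — value 56
step 7: H write(45) — value 45
step 8: I read() → 45 — value 45
step 9: J write(67) — value 67
step 10: G read() → 67 — value 67
step 11: K write(52) — value 52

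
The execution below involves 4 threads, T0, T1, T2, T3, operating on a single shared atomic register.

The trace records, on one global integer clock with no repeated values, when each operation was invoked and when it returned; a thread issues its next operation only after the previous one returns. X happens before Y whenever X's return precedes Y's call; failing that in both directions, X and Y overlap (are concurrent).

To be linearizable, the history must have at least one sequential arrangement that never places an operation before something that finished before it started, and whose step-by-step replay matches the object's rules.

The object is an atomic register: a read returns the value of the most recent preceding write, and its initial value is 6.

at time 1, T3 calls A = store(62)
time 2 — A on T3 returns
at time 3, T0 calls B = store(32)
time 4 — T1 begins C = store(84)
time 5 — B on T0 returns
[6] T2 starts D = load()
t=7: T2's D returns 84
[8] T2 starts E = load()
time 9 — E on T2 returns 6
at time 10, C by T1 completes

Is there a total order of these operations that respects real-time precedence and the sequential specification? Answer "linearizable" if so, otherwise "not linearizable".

not linearizable

through event 8 a valid linearization exists; event 9 (E responding at time 9) ends that
a single order respects real time; the 4 completed atomic register operations fail replay along it
completion choices over the 1 pending operation (C) were checked; none helps
e.g. A, B, D, E (pending dropped): illegal at step 3, since D load() → 84 cannot apply there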